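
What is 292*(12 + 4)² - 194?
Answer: 74558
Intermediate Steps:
292*(12 + 4)² - 194 = 292*16² - 194 = 292*256 - 194 = 74752 - 194 = 74558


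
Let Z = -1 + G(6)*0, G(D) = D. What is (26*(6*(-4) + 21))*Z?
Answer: 78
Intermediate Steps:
Z = -1 (Z = -1 + 6*0 = -1 + 0 = -1)
(26*(6*(-4) + 21))*Z = (26*(6*(-4) + 21))*(-1) = (26*(-24 + 21))*(-1) = (26*(-3))*(-1) = -78*(-1) = 78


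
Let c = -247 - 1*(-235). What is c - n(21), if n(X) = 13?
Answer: -25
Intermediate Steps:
c = -12 (c = -247 + 235 = -12)
c - n(21) = -12 - 1*13 = -12 - 13 = -25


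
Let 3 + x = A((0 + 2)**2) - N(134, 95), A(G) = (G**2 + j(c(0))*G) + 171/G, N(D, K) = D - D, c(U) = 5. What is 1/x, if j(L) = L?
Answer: 4/303 ≈ 0.013201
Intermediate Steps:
N(D, K) = 0
A(G) = G**2 + 5*G + 171/G (A(G) = (G**2 + 5*G) + 171/G = G**2 + 5*G + 171/G)
x = 303/4 (x = -3 + ((171 + ((0 + 2)**2)**2*(5 + (0 + 2)**2))/((0 + 2)**2) - 1*0) = -3 + ((171 + (2**2)**2*(5 + 2**2))/(2**2) + 0) = -3 + ((171 + 4**2*(5 + 4))/4 + 0) = -3 + ((171 + 16*9)/4 + 0) = -3 + ((171 + 144)/4 + 0) = -3 + ((1/4)*315 + 0) = -3 + (315/4 + 0) = -3 + 315/4 = 303/4 ≈ 75.750)
1/x = 1/(303/4) = 4/303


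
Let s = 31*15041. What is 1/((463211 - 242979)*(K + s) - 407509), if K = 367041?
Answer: 1/183521560875 ≈ 5.4490e-12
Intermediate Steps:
s = 466271
1/((463211 - 242979)*(K + s) - 407509) = 1/((463211 - 242979)*(367041 + 466271) - 407509) = 1/(220232*833312 - 407509) = 1/(183521968384 - 407509) = 1/183521560875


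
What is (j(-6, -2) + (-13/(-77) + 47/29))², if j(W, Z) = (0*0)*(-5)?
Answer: 15968016/4986289 ≈ 3.2024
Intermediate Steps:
j(W, Z) = 0 (j(W, Z) = 0*(-5) = 0)
(j(-6, -2) + (-13/(-77) + 47/29))² = (0 + (-13/(-77) + 47/29))² = (0 + (-13*(-1/77) + 47*(1/29)))² = (0 + (13/77 + 47/29))² = (0 + 3996/2233)² = (3996/2233)² = 15968016/4986289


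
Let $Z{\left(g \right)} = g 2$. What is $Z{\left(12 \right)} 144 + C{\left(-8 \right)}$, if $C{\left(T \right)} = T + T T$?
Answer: $3512$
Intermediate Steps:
$C{\left(T \right)} = T + T^{2}$
$Z{\left(g \right)} = 2 g$
$Z{\left(12 \right)} 144 + C{\left(-8 \right)} = 2 \cdot 12 \cdot 144 - 8 \left(1 - 8\right) = 24 \cdot 144 - -56 = 3456 + 56 = 3512$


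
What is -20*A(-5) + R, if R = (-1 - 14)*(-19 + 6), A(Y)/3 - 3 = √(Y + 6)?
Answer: -45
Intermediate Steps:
A(Y) = 9 + 3*√(6 + Y) (A(Y) = 9 + 3*√(Y + 6) = 9 + 3*√(6 + Y))
R = 195 (R = -15*(-13) = 195)
-20*A(-5) + R = -20*(9 + 3*√(6 - 5)) + 195 = -20*(9 + 3*√1) + 195 = -20*(9 + 3*1) + 195 = -20*(9 + 3) + 195 = -20*12 + 195 = -240 + 195 = -45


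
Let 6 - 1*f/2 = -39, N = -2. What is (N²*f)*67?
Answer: 24120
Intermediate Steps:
f = 90 (f = 12 - 2*(-39) = 12 + 78 = 90)
(N²*f)*67 = ((-2)²*90)*67 = (4*90)*67 = 360*67 = 24120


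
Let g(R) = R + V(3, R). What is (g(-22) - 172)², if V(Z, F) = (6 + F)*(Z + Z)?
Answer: 84100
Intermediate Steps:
V(Z, F) = 2*Z*(6 + F) (V(Z, F) = (6 + F)*(2*Z) = 2*Z*(6 + F))
g(R) = 36 + 7*R (g(R) = R + 2*3*(6 + R) = R + (36 + 6*R) = 36 + 7*R)
(g(-22) - 172)² = ((36 + 7*(-22)) - 172)² = ((36 - 154) - 172)² = (-118 - 172)² = (-290)² = 84100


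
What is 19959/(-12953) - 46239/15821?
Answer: -914705106/204929413 ≈ -4.4635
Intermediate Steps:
19959/(-12953) - 46239/15821 = 19959*(-1/12953) - 46239*1/15821 = -19959/12953 - 46239/15821 = -914705106/204929413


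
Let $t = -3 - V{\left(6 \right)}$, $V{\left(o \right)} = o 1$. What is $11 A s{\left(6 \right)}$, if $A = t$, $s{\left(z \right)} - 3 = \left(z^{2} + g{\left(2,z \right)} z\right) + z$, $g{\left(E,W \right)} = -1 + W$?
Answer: $-7425$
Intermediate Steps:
$V{\left(o \right)} = o$
$s{\left(z \right)} = 3 + z + z^{2} + z \left(-1 + z\right)$ ($s{\left(z \right)} = 3 + \left(\left(z^{2} + \left(-1 + z\right) z\right) + z\right) = 3 + \left(\left(z^{2} + z \left(-1 + z\right)\right) + z\right) = 3 + \left(z + z^{2} + z \left(-1 + z\right)\right) = 3 + z + z^{2} + z \left(-1 + z\right)$)
$t = -9$ ($t = -3 - 6 = -9$)
$A = -9$
$11 A s{\left(6 \right)} = 11 \left(-9\right) \left(3 + 2 \cdot 6^{2}\right) = - 99 \left(3 + 2 \cdot 36\right) = - 99 \left(3 + 72\right) = \left(-99\right) 75 = -7425$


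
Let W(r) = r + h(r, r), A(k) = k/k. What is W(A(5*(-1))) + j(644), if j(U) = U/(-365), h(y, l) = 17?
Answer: 5926/365 ≈ 16.236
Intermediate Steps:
A(k) = 1
j(U) = -U/365 (j(U) = U*(-1/365) = -U/365)
W(r) = 17 + r (W(r) = r + 17 = 17 + r)
W(A(5*(-1))) + j(644) = (17 + 1) - 1/365*644 = 18 - 644/365 = 5926/365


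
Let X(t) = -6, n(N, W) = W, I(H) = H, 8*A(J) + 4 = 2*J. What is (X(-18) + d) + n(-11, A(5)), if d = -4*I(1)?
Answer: -37/4 ≈ -9.2500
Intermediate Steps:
A(J) = -½ + J/4 (A(J) = -½ + (2*J)/8 = -½ + J/4)
d = -4 (d = -4*1 = -4)
(X(-18) + d) + n(-11, A(5)) = (-6 - 4) + (-½ + (¼)*5) = -10 + (-½ + 5/4) = -10 + ¾ = -37/4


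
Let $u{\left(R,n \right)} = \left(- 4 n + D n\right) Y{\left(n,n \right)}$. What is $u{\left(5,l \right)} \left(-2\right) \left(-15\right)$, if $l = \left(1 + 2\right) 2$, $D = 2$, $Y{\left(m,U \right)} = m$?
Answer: $-2160$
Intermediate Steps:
$l = 6$ ($l = 3 \cdot 2 = 6$)
$u{\left(R,n \right)} = - 2 n^{2}$ ($u{\left(R,n \right)} = \left(- 4 n + 2 n\right) n = - 2 n n = - 2 n^{2}$)
$u{\left(5,l \right)} \left(-2\right) \left(-15\right) = - 2 \cdot 6^{2} \left(-2\right) \left(-15\right) = \left(-2\right) 36 \left(-2\right) \left(-15\right) = \left(-72\right) \left(-2\right) \left(-15\right) = 144 \left(-15\right) = -2160$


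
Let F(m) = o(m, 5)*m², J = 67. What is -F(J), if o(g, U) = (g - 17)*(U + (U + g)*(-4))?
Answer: 63519350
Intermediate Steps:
o(g, U) = (-17 + g)*(-4*g - 3*U) (o(g, U) = (-17 + g)*(U + (-4*U - 4*g)) = (-17 + g)*(-4*g - 3*U))
F(m) = m²*(255 - 4*m² + 53*m) (F(m) = (-4*m² + 51*5 + 68*m - 3*5*m)*m² = (-4*m² + 255 + 68*m - 15*m)*m² = (255 - 4*m² + 53*m)*m² = m²*(255 - 4*m² + 53*m))
-F(J) = -67²*(255 - 4*67² + 53*67) = -4489*(255 - 4*4489 + 3551) = -4489*(255 - 17956 + 3551) = -4489*(-14150) = -1*(-63519350) = 63519350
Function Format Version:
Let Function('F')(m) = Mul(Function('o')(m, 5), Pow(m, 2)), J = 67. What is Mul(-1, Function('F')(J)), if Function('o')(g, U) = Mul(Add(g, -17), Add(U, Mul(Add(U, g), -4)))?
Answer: 63519350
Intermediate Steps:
Function('o')(g, U) = Mul(Add(-17, g), Add(Mul(-4, g), Mul(-3, U))) (Function('o')(g, U) = Mul(Add(-17, g), Add(U, Add(Mul(-4, U), Mul(-4, g)))) = Mul(Add(-17, g), Add(Mul(-4, g), Mul(-3, U))))
Function('F')(m) = Mul(Pow(m, 2), Add(255, Mul(-4, Pow(m, 2)), Mul(53, m))) (Function('F')(m) = Mul(Add(Mul(-4, Pow(m, 2)), Mul(51, 5), Mul(68, m), Mul(-3, 5, m)), Pow(m, 2)) = Mul(Add(Mul(-4, Pow(m, 2)), 255, Mul(68, m), Mul(-15, m)), Pow(m, 2)) = Mul(Add(255, Mul(-4, Pow(m, 2)), Mul(53, m)), Pow(m, 2)) = Mul(Pow(m, 2), Add(255, Mul(-4, Pow(m, 2)), Mul(53, m))))
Mul(-1, Function('F')(J)) = Mul(-1, Mul(Pow(67, 2), Add(255, Mul(-4, Pow(67, 2)), Mul(53, 67)))) = Mul(-1, Mul(4489, Add(255, Mul(-4, 4489), 3551))) = Mul(-1, Mul(4489, Add(255, -17956, 3551))) = Mul(-1, Mul(4489, -14150)) = Mul(-1, -63519350) = 63519350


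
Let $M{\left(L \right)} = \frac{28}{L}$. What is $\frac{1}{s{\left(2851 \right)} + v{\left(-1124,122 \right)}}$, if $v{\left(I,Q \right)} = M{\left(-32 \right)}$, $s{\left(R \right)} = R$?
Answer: $\frac{8}{22801} \approx 0.00035086$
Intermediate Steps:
$v{\left(I,Q \right)} = - \frac{7}{8}$ ($v{\left(I,Q \right)} = \frac{28}{-32} = 28 \left(- \frac{1}{32}\right) = - \frac{7}{8}$)
$\frac{1}{s{\left(2851 \right)} + v{\left(-1124,122 \right)}} = \frac{1}{2851 - \frac{7}{8}} = \frac{1}{\frac{22801}{8}} = \frac{8}{22801}$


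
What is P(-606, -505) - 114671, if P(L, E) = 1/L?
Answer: -69490627/606 ≈ -1.1467e+5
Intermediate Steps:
P(-606, -505) - 114671 = 1/(-606) - 114671 = -1/606 - 114671 = -69490627/606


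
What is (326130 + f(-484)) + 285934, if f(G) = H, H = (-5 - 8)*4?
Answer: 612012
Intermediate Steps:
H = -52 (H = -13*4 = -52)
f(G) = -52
(326130 + f(-484)) + 285934 = (326130 - 52) + 285934 = 326078 + 285934 = 612012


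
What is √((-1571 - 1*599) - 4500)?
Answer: I*√6670 ≈ 81.67*I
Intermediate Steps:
√((-1571 - 1*599) - 4500) = √((-1571 - 599) - 4500) = √(-2170 - 4500) = √(-6670) = I*√6670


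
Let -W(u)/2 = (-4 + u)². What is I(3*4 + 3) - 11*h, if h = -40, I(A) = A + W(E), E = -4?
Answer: 327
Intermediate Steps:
W(u) = -2*(-4 + u)²
I(A) = -128 + A (I(A) = A - 2*(-4 - 4)² = A - 2*(-8)² = A - 2*64 = A - 128 = -128 + A)
I(3*4 + 3) - 11*h = (-128 + (3*4 + 3)) - 11*(-40) = (-128 + (12 + 3)) + 440 = (-128 + 15) + 440 = -113 + 440 = 327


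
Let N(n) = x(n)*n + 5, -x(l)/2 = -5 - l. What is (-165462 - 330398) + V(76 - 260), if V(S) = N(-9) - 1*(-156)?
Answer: -495627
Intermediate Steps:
x(l) = 10 + 2*l (x(l) = -2*(-5 - l) = 10 + 2*l)
N(n) = 5 + n*(10 + 2*n) (N(n) = (10 + 2*n)*n + 5 = n*(10 + 2*n) + 5 = 5 + n*(10 + 2*n))
V(S) = 233 (V(S) = (5 + 2*(-9)*(5 - 9)) - 1*(-156) = (5 + 2*(-9)*(-4)) + 156 = (5 + 72) + 156 = 77 + 156 = 233)
(-165462 - 330398) + V(76 - 260) = (-165462 - 330398) + 233 = -495860 + 233 = -495627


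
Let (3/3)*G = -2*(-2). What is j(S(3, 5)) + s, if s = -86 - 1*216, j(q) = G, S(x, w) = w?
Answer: -298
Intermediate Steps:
G = 4 (G = -2*(-2) = 4)
j(q) = 4
s = -302 (s = -86 - 216 = -302)
j(S(3, 5)) + s = 4 - 302 = -298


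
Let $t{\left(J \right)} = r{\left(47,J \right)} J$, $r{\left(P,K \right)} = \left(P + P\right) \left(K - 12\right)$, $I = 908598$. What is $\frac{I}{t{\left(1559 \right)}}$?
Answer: $\frac{454299}{113353331} \approx 0.0040078$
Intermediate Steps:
$r{\left(P,K \right)} = 2 P \left(-12 + K\right)$
$t{\left(J \right)} = J \left(-1128 + 94 J\right)$ ($t{\left(J \right)} = 2 \cdot 47 \left(-12 + J\right) J = \left(-1128 + 94 J\right) J = J \left(-1128 + 94 J\right)$)
$\frac{I}{t{\left(1559 \right)}} = \frac{908598}{94 \cdot 1559 \left(-12 + 1559\right)} = \frac{908598}{94 \cdot 1559 \cdot 1547} = \frac{908598}{226706662} = 908598 \cdot \frac{1}{226706662} = \frac{454299}{113353331}$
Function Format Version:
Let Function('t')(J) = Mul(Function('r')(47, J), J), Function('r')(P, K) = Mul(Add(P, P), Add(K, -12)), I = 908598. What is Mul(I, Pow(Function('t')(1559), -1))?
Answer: Rational(454299, 113353331) ≈ 0.0040078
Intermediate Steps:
Function('r')(P, K) = Mul(2, P, Add(-12, K)) (Function('r')(P, K) = Mul(Mul(2, P), Add(-12, K)) = Mul(2, P, Add(-12, K)))
Function('t')(J) = Mul(J, Add(-1128, Mul(94, J))) (Function('t')(J) = Mul(Mul(2, 47, Add(-12, J)), J) = Mul(Add(-1128, Mul(94, J)), J) = Mul(J, Add(-1128, Mul(94, J))))
Mul(I, Pow(Function('t')(1559), -1)) = Mul(908598, Pow(Mul(94, 1559, Add(-12, 1559)), -1)) = Mul(908598, Pow(Mul(94, 1559, 1547), -1)) = Mul(908598, Pow(226706662, -1)) = Mul(908598, Rational(1, 226706662)) = Rational(454299, 113353331)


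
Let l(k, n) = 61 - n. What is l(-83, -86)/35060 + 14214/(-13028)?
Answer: -124106931/114190420 ≈ -1.0868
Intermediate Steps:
l(-83, -86)/35060 + 14214/(-13028) = (61 - 1*(-86))/35060 + 14214/(-13028) = (61 + 86)*(1/35060) + 14214*(-1/13028) = 147*(1/35060) - 7107/6514 = 147/35060 - 7107/6514 = -124106931/114190420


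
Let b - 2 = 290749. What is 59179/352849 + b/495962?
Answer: 131941734797/174999695738 ≈ 0.75395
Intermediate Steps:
b = 290751 (b = 2 + 290749 = 290751)
59179/352849 + b/495962 = 59179/352849 + 290751/495962 = 131941734797/174999695738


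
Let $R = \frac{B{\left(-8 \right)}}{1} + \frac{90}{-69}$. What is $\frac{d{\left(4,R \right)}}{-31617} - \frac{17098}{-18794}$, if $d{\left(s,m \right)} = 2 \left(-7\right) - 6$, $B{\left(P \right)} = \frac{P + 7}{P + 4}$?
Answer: $\frac{270481673}{297104949} \approx 0.91039$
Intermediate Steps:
$B{\left(P \right)} = \frac{7 + P}{4 + P}$
$R = - \frac{97}{92}$ ($R = \frac{\frac{1}{4 - 8} \left(7 - 8\right)}{1} + \frac{90}{-69} = \frac{1}{-4} \left(-1\right) 1 + 90 \left(- \frac{1}{69}\right) = \left(- \frac{1}{4}\right) \left(-1\right) 1 - \frac{30}{23} = \frac{1}{4} \cdot 1 - \frac{30}{23} = \frac{1}{4} - \frac{30}{23} = - \frac{97}{92} \approx -1.0543$)
$d{\left(s,m \right)} = -20$ ($d{\left(s,m \right)} = -14 - 6 = -20$)
$\frac{d{\left(4,R \right)}}{-31617} - \frac{17098}{-18794} = - \frac{20}{-31617} - \frac{17098}{-18794} = \left(-20\right) \left(- \frac{1}{31617}\right) - - \frac{8549}{9397} = \frac{20}{31617} + \frac{8549}{9397} = \frac{270481673}{297104949}$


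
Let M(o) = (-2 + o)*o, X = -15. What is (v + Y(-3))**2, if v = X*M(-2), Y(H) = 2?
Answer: 13924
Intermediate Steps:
M(o) = o*(-2 + o)
v = -120 (v = -(-30)*(-2 - 2) = -(-30)*(-4) = -15*8 = -120)
(v + Y(-3))**2 = (-120 + 2)**2 = (-118)**2 = 13924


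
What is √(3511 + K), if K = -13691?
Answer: 2*I*√2545 ≈ 100.9*I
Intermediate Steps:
√(3511 + K) = √(3511 - 13691) = √(-10180) = 2*I*√2545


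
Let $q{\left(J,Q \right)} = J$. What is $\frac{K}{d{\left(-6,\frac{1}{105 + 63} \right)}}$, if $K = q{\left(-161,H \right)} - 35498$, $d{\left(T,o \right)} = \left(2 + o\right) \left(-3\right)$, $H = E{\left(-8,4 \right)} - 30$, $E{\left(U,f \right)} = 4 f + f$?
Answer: $\frac{1996904}{337} \approx 5925.5$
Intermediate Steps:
$E{\left(U,f \right)} = 5 f$
$H = -10$ ($H = 5 \cdot 4 - 30 = 20 - 30 = -10$)
$d{\left(T,o \right)} = -6 - 3 o$
$K = -35659$ ($K = -161 - 35498 = -35659$)
$\frac{K}{d{\left(-6,\frac{1}{105 + 63} \right)}} = - \frac{35659}{-6 - \frac{3}{105 + 63}} = - \frac{35659}{-6 - \frac{3}{168}} = - \frac{35659}{-6 - \frac{1}{56}} = - \frac{35659}{- \frac{337}{56}} = \left(-35659\right) \left(- \frac{56}{337}\right) = \frac{1996904}{337}$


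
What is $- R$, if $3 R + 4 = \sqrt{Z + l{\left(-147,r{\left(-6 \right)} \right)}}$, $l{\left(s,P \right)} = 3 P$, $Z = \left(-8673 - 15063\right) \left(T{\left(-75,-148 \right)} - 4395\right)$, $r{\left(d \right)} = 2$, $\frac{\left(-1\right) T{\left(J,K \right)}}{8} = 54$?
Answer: $\frac{4}{3} - \frac{\sqrt{114573678}}{3} \approx -3566.6$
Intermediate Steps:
$T{\left(J,K \right)} = -432$ ($T{\left(J,K \right)} = \left(-8\right) 54 = -432$)
$Z = 114573672$ ($Z = \left(-8673 - 15063\right) \left(-432 - 4395\right) = \left(-23736\right) \left(-4827\right) = 114573672$)
$R = - \frac{4}{3} + \frac{\sqrt{114573678}}{3}$ ($R = - \frac{4}{3} + \frac{\sqrt{114573672 + 3 \cdot 2}}{3} = - \frac{4}{3} + \frac{\sqrt{114573672 + 6}}{3} = - \frac{4}{3} + \frac{\sqrt{114573678}}{3} \approx 3566.6$)
$- R = - (- \frac{4}{3} + \frac{\sqrt{114573678}}{3}) = \frac{4}{3} - \frac{\sqrt{114573678}}{3}$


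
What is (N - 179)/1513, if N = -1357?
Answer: -1536/1513 ≈ -1.0152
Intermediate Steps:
(N - 179)/1513 = (-1357 - 179)/1513 = -1536*1/1513 = -1536/1513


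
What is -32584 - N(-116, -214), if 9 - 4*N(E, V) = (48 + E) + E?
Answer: -130529/4 ≈ -32632.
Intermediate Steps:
N(E, V) = -39/4 - E/2 (N(E, V) = 9/4 - ((48 + E) + E)/4 = 9/4 - (48 + 2*E)/4 = 9/4 + (-12 - E/2) = -39/4 - E/2)
-32584 - N(-116, -214) = -32584 - (-39/4 - ½*(-116)) = -32584 - (-39/4 + 58) = -32584 - 1*193/4 = -32584 - 193/4 = -130529/4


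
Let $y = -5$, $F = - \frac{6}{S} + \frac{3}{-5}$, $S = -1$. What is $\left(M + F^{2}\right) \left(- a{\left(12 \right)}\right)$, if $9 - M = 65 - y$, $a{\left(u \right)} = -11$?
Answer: $- \frac{8756}{25} \approx -350.24$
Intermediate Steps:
$F = \frac{27}{5}$ ($F = - \frac{6}{-1} + \frac{3}{-5} = \left(-6\right) \left(-1\right) + 3 \left(- \frac{1}{5}\right) = 6 - \frac{3}{5} = \frac{27}{5} \approx 5.4$)
$M = -61$ ($M = 9 - \left(65 - -5\right) = 9 - \left(65 + 5\right) = 9 - 70 = -61$)
$\left(M + F^{2}\right) \left(- a{\left(12 \right)}\right) = \left(-61 + \left(\frac{27}{5}\right)^{2}\right) \left(\left(-1\right) \left(-11\right)\right) = \left(-61 + \frac{729}{25}\right) 11 = \left(- \frac{796}{25}\right) 11 = - \frac{8756}{25}$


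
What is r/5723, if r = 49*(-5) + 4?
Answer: -241/5723 ≈ -0.042111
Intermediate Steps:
r = -241 (r = -245 + 4 = -241)
r/5723 = -241/5723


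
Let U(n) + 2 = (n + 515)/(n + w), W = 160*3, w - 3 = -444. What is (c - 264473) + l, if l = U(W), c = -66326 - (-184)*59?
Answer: -12476860/39 ≈ -3.1992e+5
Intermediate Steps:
w = -441 (w = 3 - 444 = -441)
c = -55470 (c = -66326 - 1*(-10856) = -66326 + 10856 = -55470)
W = 480
U(n) = -2 + (515 + n)/(-441 + n) (U(n) = -2 + (n + 515)/(n - 441) = -2 + (515 + n)/(-441 + n))
l = 917/39 (l = (1397 - 1*480)/(-441 + 480) = (1397 - 480)/39 = (1/39)*917 = 917/39 ≈ 23.513)
(c - 264473) + l = (-55470 - 264473) + 917/39 = -319943 + 917/39 = -12476860/39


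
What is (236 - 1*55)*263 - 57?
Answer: 47546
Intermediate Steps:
(236 - 1*55)*263 - 57 = (236 - 55)*263 - 57 = 181*263 - 57 = 47603 - 57 = 47546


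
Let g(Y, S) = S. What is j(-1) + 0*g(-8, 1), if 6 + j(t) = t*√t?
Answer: -6 - I ≈ -6.0 - 1.0*I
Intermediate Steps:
j(t) = -6 + t^(3/2) (j(t) = -6 + t*√t = -6 + t^(3/2))
j(-1) + 0*g(-8, 1) = (-6 + (-1)^(3/2)) + 0*1 = (-6 - I) + 0 = -6 - I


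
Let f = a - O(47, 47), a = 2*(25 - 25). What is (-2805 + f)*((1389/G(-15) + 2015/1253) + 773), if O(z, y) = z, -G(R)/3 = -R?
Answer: -39867027092/18795 ≈ -2.1212e+6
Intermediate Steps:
G(R) = 3*R (G(R) = -(-3)*R = 3*R)
a = 0 (a = 2*0 = 0)
f = -47 (f = 0 - 1*47 = 0 - 47 = -47)
(-2805 + f)*((1389/G(-15) + 2015/1253) + 773) = (-2805 - 47)*((1389/((3*(-15))) + 2015/1253) + 773) = -2852*((1389/(-45) + 2015*(1/1253)) + 773) = -2852*((1389*(-1/45) + 2015/1253) + 773) = -2852*((-463/15 + 2015/1253) + 773) = -2852*(-549914/18795 + 773) = -2852*13978621/18795 = -39867027092/18795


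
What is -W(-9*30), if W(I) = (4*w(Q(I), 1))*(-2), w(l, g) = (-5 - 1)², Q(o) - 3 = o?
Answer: 288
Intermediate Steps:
Q(o) = 3 + o
w(l, g) = 36 (w(l, g) = (-6)² = 36)
W(I) = -288 (W(I) = (4*36)*(-2) = 144*(-2) = -288)
-W(-9*30) = -1*(-288) = 288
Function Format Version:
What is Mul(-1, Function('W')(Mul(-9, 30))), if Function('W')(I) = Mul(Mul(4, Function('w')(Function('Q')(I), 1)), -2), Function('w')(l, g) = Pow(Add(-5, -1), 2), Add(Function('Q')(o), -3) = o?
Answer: 288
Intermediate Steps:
Function('Q')(o) = Add(3, o)
Function('w')(l, g) = 36 (Function('w')(l, g) = Pow(-6, 2) = 36)
Function('W')(I) = -288 (Function('W')(I) = Mul(Mul(4, 36), -2) = Mul(144, -2) = -288)
Mul(-1, Function('W')(Mul(-9, 30))) = Mul(-1, -288) = 288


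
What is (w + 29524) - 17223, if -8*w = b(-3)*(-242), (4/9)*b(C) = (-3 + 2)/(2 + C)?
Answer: 197905/16 ≈ 12369.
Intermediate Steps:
b(C) = -9/(4*(2 + C)) (b(C) = 9*((-3 + 2)/(2 + C))/4 = 9*(-1/(2 + C))/4 = -9/(4*(2 + C)))
w = 1089/16 (w = -(-9/(8 + 4*(-3)))*(-242)/8 = -(-9/(8 - 12))*(-242)/8 = -(-9/(-4))*(-242)/8 = -(-9*(-¼))*(-242)/8 = -9*(-242)/32 = -⅛*(-1089/2) = 1089/16 ≈ 68.063)
(w + 29524) - 17223 = (1089/16 + 29524) - 17223 = 473473/16 - 17223 = 197905/16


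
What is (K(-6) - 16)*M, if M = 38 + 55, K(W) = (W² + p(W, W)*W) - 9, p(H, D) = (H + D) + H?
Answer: 11067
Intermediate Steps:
p(H, D) = D + 2*H (p(H, D) = (D + H) + H = D + 2*H)
K(W) = -9 + 4*W² (K(W) = (W² + (W + 2*W)*W) - 9 = (W² + (3*W)*W) - 9 = (W² + 3*W²) - 9 = 4*W² - 9 = -9 + 4*W²)
M = 93
(K(-6) - 16)*M = ((-9 + 4*(-6)²) - 16)*93 = ((-9 + 4*36) - 16)*93 = ((-9 + 144) - 16)*93 = (135 - 16)*93 = 119*93 = 11067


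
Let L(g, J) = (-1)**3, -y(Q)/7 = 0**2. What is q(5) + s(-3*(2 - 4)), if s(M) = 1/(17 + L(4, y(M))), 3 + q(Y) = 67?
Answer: 1025/16 ≈ 64.063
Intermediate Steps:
y(Q) = 0 (y(Q) = -7*0**2 = -7*0 = 0)
q(Y) = 64 (q(Y) = -3 + 67 = 64)
L(g, J) = -1
s(M) = 1/16 (s(M) = 1/(17 - 1) = 1/16)
q(5) + s(-3*(2 - 4)) = 64 + 1/16 = 1025/16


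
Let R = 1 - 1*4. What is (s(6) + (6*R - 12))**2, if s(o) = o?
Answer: 576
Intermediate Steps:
R = -3 (R = 1 - 4 = -3)
(s(6) + (6*R - 12))**2 = (6 + (6*(-3) - 12))**2 = (6 + (-18 - 12))**2 = (6 - 30)**2 = (-24)**2 = 576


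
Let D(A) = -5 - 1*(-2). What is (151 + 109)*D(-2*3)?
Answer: -780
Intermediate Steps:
D(A) = -3 (D(A) = -5 + 2 = -3)
(151 + 109)*D(-2*3) = (151 + 109)*(-3) = 260*(-3) = -780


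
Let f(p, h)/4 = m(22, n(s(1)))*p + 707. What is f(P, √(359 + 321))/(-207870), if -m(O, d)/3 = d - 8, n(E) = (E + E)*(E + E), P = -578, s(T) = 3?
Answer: -98518/103935 ≈ -0.94788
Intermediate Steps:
n(E) = 4*E² (n(E) = (2*E)*(2*E) = 4*E²)
m(O, d) = 24 - 3*d (m(O, d) = -3*(d - 8) = -3*(-8 + d) = 24 - 3*d)
f(p, h) = 2828 - 336*p (f(p, h) = 4*((24 - 12*3²)*p + 707) = 4*((24 - 12*9)*p + 707) = 4*((24 - 3*36)*p + 707) = 4*((24 - 108)*p + 707) = 4*(-84*p + 707) = 4*(707 - 84*p) = 2828 - 336*p)
f(P, √(359 + 321))/(-207870) = (2828 - 336*(-578))/(-207870) = (2828 + 194208)*(-1/207870) = 197036*(-1/207870) = -98518/103935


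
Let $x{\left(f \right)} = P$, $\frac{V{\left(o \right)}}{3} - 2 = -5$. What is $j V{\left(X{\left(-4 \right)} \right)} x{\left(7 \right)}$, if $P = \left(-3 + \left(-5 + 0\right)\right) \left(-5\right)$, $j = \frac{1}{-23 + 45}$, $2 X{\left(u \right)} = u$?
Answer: $- \frac{180}{11} \approx -16.364$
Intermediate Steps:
$X{\left(u \right)} = \frac{u}{2}$
$V{\left(o \right)} = -9$ ($V{\left(o \right)} = 6 + 3 \left(-5\right) = 6 - 15 = -9$)
$j = \frac{1}{22} \approx 0.045455$
$P = 40$ ($P = \left(-3 - 5\right) \left(-5\right) = \left(-8\right) \left(-5\right) = 40$)
$x{\left(f \right)} = 40$
$j V{\left(X{\left(-4 \right)} \right)} x{\left(7 \right)} = \frac{1}{22} \left(-9\right) 40 = \left(- \frac{9}{22}\right) 40 = - \frac{180}{11}$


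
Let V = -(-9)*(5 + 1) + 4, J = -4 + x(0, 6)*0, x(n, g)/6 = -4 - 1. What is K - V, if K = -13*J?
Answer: -6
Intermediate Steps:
x(n, g) = -30 (x(n, g) = 6*(-4 - 1) = 6*(-5) = -30)
J = -4 (J = -4 - 30*0 = -4 + 0 = -4)
K = 52 (K = -13*(-4) = 52)
V = 58 (V = -(-9)*6 + 4 = -3*(-18) + 4 = 54 + 4 = 58)
K - V = 52 - 1*58 = 52 - 58 = -6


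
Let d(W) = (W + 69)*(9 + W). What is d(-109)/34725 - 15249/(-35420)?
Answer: 1167307/2139060 ≈ 0.54571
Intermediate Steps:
d(W) = (9 + W)*(69 + W) (d(W) = (69 + W)*(9 + W) = (9 + W)*(69 + W))
d(-109)/34725 - 15249/(-35420) = (621 + (-109)² + 78*(-109))/34725 - 15249/(-35420) = (621 + 11881 - 8502)*(1/34725) - 15249*(-1/35420) = 4000*(1/34725) + 663/1540 = 160/1389 + 663/1540 = 1167307/2139060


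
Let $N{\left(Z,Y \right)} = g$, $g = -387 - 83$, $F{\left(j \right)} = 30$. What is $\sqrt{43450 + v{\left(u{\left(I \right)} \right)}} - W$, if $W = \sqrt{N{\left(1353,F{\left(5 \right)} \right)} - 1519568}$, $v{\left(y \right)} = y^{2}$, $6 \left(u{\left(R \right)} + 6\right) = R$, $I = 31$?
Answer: $\frac{5 \sqrt{62569}}{6} - i \sqrt{1520038} \approx 208.45 - 1232.9 i$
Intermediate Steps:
$u{\left(R \right)} = -6 + \frac{R}{6}$
$g = -470$
$N{\left(Z,Y \right)} = -470$
$W = i \sqrt{1520038}$ ($W = \sqrt{-470 - 1519568} = \sqrt{-1520038} = i \sqrt{1520038} \approx 1232.9 i$)
$\sqrt{43450 + v{\left(u{\left(I \right)} \right)}} - W = \sqrt{43450 + \left(-6 + \frac{1}{6} \cdot 31\right)^{2}} - i \sqrt{1520038} = \sqrt{43450 + \left(-6 + \frac{31}{6}\right)^{2}} - i \sqrt{1520038} = \sqrt{43450 + \left(- \frac{5}{6}\right)^{2}} - i \sqrt{1520038} = \sqrt{43450 + \frac{25}{36}} - i \sqrt{1520038} = \sqrt{\frac{1564225}{36}} - i \sqrt{1520038} = \frac{5 \sqrt{62569}}{6} - i \sqrt{1520038}$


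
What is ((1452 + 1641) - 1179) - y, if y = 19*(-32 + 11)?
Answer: 2313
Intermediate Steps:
y = -399 (y = 19*(-21) = -399)
((1452 + 1641) - 1179) - y = ((1452 + 1641) - 1179) - 1*(-399) = (3093 - 1179) + 399 = 1914 + 399 = 2313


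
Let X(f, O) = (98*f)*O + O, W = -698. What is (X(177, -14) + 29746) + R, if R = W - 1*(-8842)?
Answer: -204968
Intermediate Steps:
R = 8144 (R = -698 - 1*(-8842) = -698 + 8842 = 8144)
X(f, O) = O + 98*O*f (X(f, O) = 98*O*f + O = O + 98*O*f)
(X(177, -14) + 29746) + R = (-14*(1 + 98*177) + 29746) + 8144 = (-14*(1 + 17346) + 29746) + 8144 = (-14*17347 + 29746) + 8144 = (-242858 + 29746) + 8144 = -213112 + 8144 = -204968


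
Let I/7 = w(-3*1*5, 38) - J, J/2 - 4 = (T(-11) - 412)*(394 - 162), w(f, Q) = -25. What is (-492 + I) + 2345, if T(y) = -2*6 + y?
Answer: 1414502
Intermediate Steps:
T(y) = -12 + y
J = -201832 (J = 8 + 2*(((-12 - 11) - 412)*(394 - 162)) = 8 + 2*((-23 - 412)*232) = 8 + 2*(-435*232) = 8 + 2*(-100920) = 8 - 201840 = -201832)
I = 1412649 (I = 7*(-25 - 1*(-201832)) = 7*(-25 + 201832) = 7*201807 = 1412649)
(-492 + I) + 2345 = (-492 + 1412649) + 2345 = 1412157 + 2345 = 1414502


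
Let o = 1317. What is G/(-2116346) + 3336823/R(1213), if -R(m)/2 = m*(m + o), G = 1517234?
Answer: -8187160254639/6494833075940 ≈ -1.2606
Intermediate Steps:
R(m) = -2*m*(1317 + m) (R(m) = -2*m*(m + 1317) = -2*m*(1317 + m))
G/(-2116346) + 3336823/R(1213) = 1517234/(-2116346) + 3336823/((-2*1213*(1317 + 1213))) = 1517234*(-1/2116346) + 3336823/((-2*1213*2530)) = -758617/1058173 + 3336823/(-6137780) = -758617/1058173 + 3336823*(-1/6137780) = -758617/1058173 - 3336823/6137780 = -8187160254639/6494833075940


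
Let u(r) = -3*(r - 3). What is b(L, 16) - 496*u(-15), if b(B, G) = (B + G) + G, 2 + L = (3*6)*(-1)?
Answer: -26772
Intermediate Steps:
L = -20 (L = -2 + (3*6)*(-1) = -2 + 18*(-1) = -2 - 18 = -20)
b(B, G) = B + 2*G
u(r) = 9 - 3*r (u(r) = -3*(-3 + r) = 9 - 3*r)
b(L, 16) - 496*u(-15) = (-20 + 2*16) - 496*(9 - 3*(-15)) = (-20 + 32) - 496*(9 + 45) = 12 - 496*54 = 12 - 26784 = -26772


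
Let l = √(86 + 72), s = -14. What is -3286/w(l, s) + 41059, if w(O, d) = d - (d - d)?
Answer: 289056/7 ≈ 41294.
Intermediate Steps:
l = √158 ≈ 12.570
w(O, d) = d (w(O, d) = d - 1*0 = d + 0 = d)
-3286/w(l, s) + 41059 = -3286/(-14) + 41059 = -3286*(-1/14) + 41059 = 1643/7 + 41059 = 289056/7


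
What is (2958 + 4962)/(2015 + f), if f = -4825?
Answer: -792/281 ≈ -2.8185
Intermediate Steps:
(2958 + 4962)/(2015 + f) = (2958 + 4962)/(2015 - 4825) = 7920/(-2810) = 7920*(-1/2810) = -792/281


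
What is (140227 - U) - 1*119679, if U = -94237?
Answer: 114785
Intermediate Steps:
(140227 - U) - 1*119679 = (140227 - 1*(-94237)) - 1*119679 = (140227 + 94237) - 119679 = 234464 - 119679 = 114785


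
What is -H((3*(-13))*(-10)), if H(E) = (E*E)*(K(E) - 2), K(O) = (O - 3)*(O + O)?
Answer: -45912601800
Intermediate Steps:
K(O) = 2*O*(-3 + O) (K(O) = (-3 + O)*(2*O) = 2*O*(-3 + O))
H(E) = E**2*(-2 + 2*E*(-3 + E)) (H(E) = (E*E)*(2*E*(-3 + E) - 2) = E**2*(-2 + 2*E*(-3 + E)))
-H((3*(-13))*(-10)) = -2*((3*(-13))*(-10))**2*(-1 + ((3*(-13))*(-10))*(-3 + (3*(-13))*(-10))) = -2*(-39*(-10))**2*(-1 + (-39*(-10))*(-3 - 39*(-10))) = -2*390**2*(-1 + 390*(-3 + 390)) = -2*152100*(-1 + 390*387) = -2*152100*(-1 + 150930) = -2*152100*150929 = -1*45912601800 = -45912601800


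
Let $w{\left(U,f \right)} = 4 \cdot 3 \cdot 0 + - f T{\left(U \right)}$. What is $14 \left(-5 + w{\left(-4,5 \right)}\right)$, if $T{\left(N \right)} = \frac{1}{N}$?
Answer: $- \frac{105}{2} \approx -52.5$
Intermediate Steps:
$w{\left(U,f \right)} = - \frac{f}{U}$ ($w{\left(U,f \right)} = 4 \cdot 3 \cdot 0 + \frac{\left(-1\right) f}{U} = 12 \cdot 0 - \frac{f}{U} = 0 - \frac{f}{U} = - \frac{f}{U}$)
$14 \left(-5 + w{\left(-4,5 \right)}\right) = 14 \left(-5 - \frac{5}{-4}\right) = 14 \left(-5 - 5 \left(- \frac{1}{4}\right)\right) = 14 \left(-5 + \frac{5}{4}\right) = 14 \left(- \frac{15}{4}\right) = - \frac{105}{2}$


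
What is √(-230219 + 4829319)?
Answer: 10*√45991 ≈ 2144.6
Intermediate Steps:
√(-230219 + 4829319) = √4599100 = 10*√45991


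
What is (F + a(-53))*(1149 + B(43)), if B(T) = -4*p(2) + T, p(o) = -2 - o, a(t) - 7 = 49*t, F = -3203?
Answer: -6997944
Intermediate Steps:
a(t) = 7 + 49*t
B(T) = 16 + T (B(T) = -4*(-2 - 1*2) + T = -4*(-2 - 2) + T = -4*(-4) + T = 16 + T)
(F + a(-53))*(1149 + B(43)) = (-3203 + (7 + 49*(-53)))*(1149 + (16 + 43)) = (-3203 + (7 - 2597))*(1149 + 59) = (-3203 - 2590)*1208 = -5793*1208 = -6997944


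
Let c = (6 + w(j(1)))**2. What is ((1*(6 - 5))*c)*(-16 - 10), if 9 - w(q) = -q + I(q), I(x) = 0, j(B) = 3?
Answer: -8424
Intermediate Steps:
w(q) = 9 + q (w(q) = 9 - (-q + 0) = 9 - (-1)*q = 9 + q)
c = 324 (c = (6 + (9 + 3))**2 = (6 + 12)**2 = 18**2 = 324)
((1*(6 - 5))*c)*(-16 - 10) = ((1*(6 - 5))*324)*(-16 - 10) = ((1*1)*324)*(-26) = (1*324)*(-26) = 324*(-26) = -8424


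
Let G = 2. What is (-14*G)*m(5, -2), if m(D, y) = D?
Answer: -140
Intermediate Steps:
(-14*G)*m(5, -2) = -14*2*5 = -28*5 = -140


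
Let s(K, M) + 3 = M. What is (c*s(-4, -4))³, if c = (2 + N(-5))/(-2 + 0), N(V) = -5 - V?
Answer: 343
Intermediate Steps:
s(K, M) = -3 + M
c = -1 (c = (2 + (-5 - 1*(-5)))/(-2 + 0) = (2 + (-5 + 5))/(-2) = (2 + 0)*(-½) = 2*(-½) = -1)
(c*s(-4, -4))³ = (-(-3 - 4))³ = (-1*(-7))³ = 7³ = 343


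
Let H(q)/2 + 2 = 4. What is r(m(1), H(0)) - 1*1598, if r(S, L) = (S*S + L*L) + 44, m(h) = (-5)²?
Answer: -913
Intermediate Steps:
H(q) = 4 (H(q) = -4 + 2*4 = -4 + 8 = 4)
m(h) = 25
r(S, L) = 44 + L² + S² (r(S, L) = (S² + L²) + 44 = (L² + S²) + 44 = 44 + L² + S²)
r(m(1), H(0)) - 1*1598 = (44 + 4² + 25²) - 1*1598 = (44 + 16 + 625) - 1598 = 685 - 1598 = -913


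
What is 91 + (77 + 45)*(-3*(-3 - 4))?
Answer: 2653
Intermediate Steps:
91 + (77 + 45)*(-3*(-3 - 4)) = 91 + 122*(-3*(-7)) = 91 + 122*21 = 91 + 2562 = 2653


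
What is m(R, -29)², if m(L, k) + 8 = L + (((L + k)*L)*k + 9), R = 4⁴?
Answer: 2839194670081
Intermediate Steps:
R = 256
m(L, k) = 1 + L + L*k*(L + k) (m(L, k) = -8 + (L + (((L + k)*L)*k + 9)) = -8 + (L + ((L*(L + k))*k + 9)) = -8 + (L + (L*k*(L + k) + 9)) = -8 + (L + (9 + L*k*(L + k))) = -8 + (9 + L + L*k*(L + k)) = 1 + L + L*k*(L + k))
m(R, -29)² = (1 + 256 + 256*(-29)² - 29*256²)² = (1 + 256 + 256*841 - 29*65536)² = (1 + 256 + 215296 - 1900544)² = (-1684991)² = 2839194670081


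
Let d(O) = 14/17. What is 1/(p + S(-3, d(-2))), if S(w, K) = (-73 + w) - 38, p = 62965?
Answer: 1/62851 ≈ 1.5911e-5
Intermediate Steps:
d(O) = 14/17 (d(O) = 14*(1/17) = 14/17)
S(w, K) = -111 + w
1/(p + S(-3, d(-2))) = 1/(62965 + (-111 - 3)) = 1/(62965 - 114) = 1/62851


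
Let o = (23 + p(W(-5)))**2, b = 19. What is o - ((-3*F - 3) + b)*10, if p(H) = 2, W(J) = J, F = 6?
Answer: 645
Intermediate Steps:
o = 625 (o = (23 + 2)**2 = 25**2 = 625)
o - ((-3*F - 3) + b)*10 = 625 - ((-3*6 - 3) + 19)*10 = 625 - ((-18 - 3) + 19)*10 = 625 - (-21 + 19)*10 = 625 - (-2)*10 = 625 - 1*(-20) = 625 + 20 = 645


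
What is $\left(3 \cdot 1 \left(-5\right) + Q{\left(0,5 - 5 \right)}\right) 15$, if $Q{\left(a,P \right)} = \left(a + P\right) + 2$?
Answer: $-195$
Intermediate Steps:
$Q{\left(a,P \right)} = 2 + P + a$ ($Q{\left(a,P \right)} = \left(P + a\right) + 2 = 2 + P + a$)
$\left(3 \cdot 1 \left(-5\right) + Q{\left(0,5 - 5 \right)}\right) 15 = \left(3 \cdot 1 \left(-5\right) + \left(2 + \left(5 - 5\right) + 0\right)\right) 15 = \left(3 \left(-5\right) + \left(2 + \left(5 - 5\right) + 0\right)\right) 15 = \left(-15 + \left(2 + 0 + 0\right)\right) 15 = \left(-15 + 2\right) 15 = \left(-13\right) 15 = -195$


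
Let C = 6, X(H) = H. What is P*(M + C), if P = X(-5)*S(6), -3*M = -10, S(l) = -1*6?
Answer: 280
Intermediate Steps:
S(l) = -6
M = 10/3 (M = -1/3*(-10) = 10/3 ≈ 3.3333)
P = 30 (P = -5*(-6) = 30)
P*(M + C) = 30*(10/3 + 6) = 30*(28/3) = 280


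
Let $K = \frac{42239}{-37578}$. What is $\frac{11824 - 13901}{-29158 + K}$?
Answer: $\frac{78049506}{1095741563} \approx 0.07123$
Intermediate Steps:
$K = - \frac{42239}{37578}$ ($K = 42239 \left(- \frac{1}{37578}\right) = - \frac{42239}{37578} \approx -1.124$)
$\frac{11824 - 13901}{-29158 + K} = \frac{11824 - 13901}{-29158 - \frac{42239}{37578}} = - \frac{2077}{- \frac{1095741563}{37578}} = \left(-2077\right) \left(- \frac{37578}{1095741563}\right) = \frac{78049506}{1095741563}$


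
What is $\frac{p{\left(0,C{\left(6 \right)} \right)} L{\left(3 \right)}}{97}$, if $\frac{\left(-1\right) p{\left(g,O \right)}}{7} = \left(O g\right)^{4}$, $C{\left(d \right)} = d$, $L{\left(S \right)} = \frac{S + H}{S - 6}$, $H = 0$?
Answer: $0$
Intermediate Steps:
$L{\left(S \right)} = \frac{S}{-6 + S}$ ($L{\left(S \right)} = \frac{S + 0}{S - 6} = \frac{S}{-6 + S}$)
$p{\left(g,O \right)} = - 7 O^{4} g^{4}$ ($p{\left(g,O \right)} = - 7 \left(O g\right)^{4} = - 7 O^{4} g^{4}$)
$\frac{p{\left(0,C{\left(6 \right)} \right)} L{\left(3 \right)}}{97} = \frac{- 7 \cdot 6^{4} \cdot 0^{4} \frac{3}{-6 + 3}}{97} = \left(-7\right) 1296 \cdot 0 \frac{3}{-3} \cdot \frac{1}{97} = 0 \cdot 3 \left(- \frac{1}{3}\right) \frac{1}{97} = 0 \left(-1\right) \frac{1}{97} = 0 \cdot \frac{1}{97} = 0$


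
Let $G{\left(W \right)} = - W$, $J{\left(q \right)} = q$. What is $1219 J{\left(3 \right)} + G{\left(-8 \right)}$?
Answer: $3665$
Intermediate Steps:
$1219 J{\left(3 \right)} + G{\left(-8 \right)} = 1219 \cdot 3 - -8 = 3657 + 8 = 3665$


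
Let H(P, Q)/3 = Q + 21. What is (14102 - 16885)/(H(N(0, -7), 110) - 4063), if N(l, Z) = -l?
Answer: 2783/3670 ≈ 0.75831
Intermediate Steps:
H(P, Q) = 63 + 3*Q (H(P, Q) = 3*(Q + 21) = 3*(21 + Q) = 63 + 3*Q)
(14102 - 16885)/(H(N(0, -7), 110) - 4063) = (14102 - 16885)/((63 + 3*110) - 4063) = -2783/((63 + 330) - 4063) = -2783/(393 - 4063) = -2783/(-3670) = -2783*(-1/3670) = 2783/3670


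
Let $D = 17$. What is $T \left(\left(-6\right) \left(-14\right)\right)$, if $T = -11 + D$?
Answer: $504$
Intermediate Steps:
$T = 6$ ($T = -11 + 17 = 6$)
$T \left(\left(-6\right) \left(-14\right)\right) = 6 \left(\left(-6\right) \left(-14\right)\right) = 6 \cdot 84 = 504$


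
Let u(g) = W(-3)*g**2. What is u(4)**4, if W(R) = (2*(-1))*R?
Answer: 84934656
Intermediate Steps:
W(R) = -2*R
u(g) = 6*g**2 (u(g) = (-2*(-3))*g**2 = 6*g**2)
u(4)**4 = (6*4**2)**4 = (6*16)**4 = 96**4 = 84934656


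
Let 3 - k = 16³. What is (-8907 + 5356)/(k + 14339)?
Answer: -3551/10246 ≈ -0.34657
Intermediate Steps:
k = -4093 (k = 3 - 1*16³ = 3 - 1*4096 = 3 - 4096 = -4093)
(-8907 + 5356)/(k + 14339) = (-8907 + 5356)/(-4093 + 14339) = -3551/10246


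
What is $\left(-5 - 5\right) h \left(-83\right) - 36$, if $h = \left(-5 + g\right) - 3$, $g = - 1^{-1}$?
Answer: $-7506$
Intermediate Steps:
$g = -1$ ($g = \left(-1\right) 1 = -1$)
$h = -9$ ($h = \left(-5 - 1\right) - 3 = -6 - 3 = -9$)
$\left(-5 - 5\right) h \left(-83\right) - 36 = \left(-5 - 5\right) \left(-9\right) \left(-83\right) - 36 = \left(-10\right) \left(-9\right) \left(-83\right) - 36 = 90 \left(-83\right) - 36 = -7470 - 36 = -7506$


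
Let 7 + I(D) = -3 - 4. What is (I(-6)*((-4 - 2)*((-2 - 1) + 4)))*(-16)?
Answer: -1344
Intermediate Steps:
I(D) = -14 (I(D) = -7 + (-3 - 4) = -7 - 7 = -14)
(I(-6)*((-4 - 2)*((-2 - 1) + 4)))*(-16) = -14*(-4 - 2)*((-2 - 1) + 4)*(-16) = -(-84)*(-3 + 4)*(-16) = -(-84)*(-16) = -14*(-6)*(-16) = 84*(-16) = -1344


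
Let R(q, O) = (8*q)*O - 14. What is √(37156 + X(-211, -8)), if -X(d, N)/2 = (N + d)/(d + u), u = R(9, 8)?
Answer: √56516174/39 ≈ 192.76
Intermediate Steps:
R(q, O) = -14 + 8*O*q (R(q, O) = 8*O*q - 14 = -14 + 8*O*q)
u = 562 (u = -14 + 8*8*9 = -14 + 576 = 562)
X(d, N) = -2*(N + d)/(562 + d) (X(d, N) = -2*(N + d)/(d + 562) = -2*(N + d)/(562 + d))
√(37156 + X(-211, -8)) = √(37156 + 2*(-1*(-8) - 1*(-211))/(562 - 211)) = √(37156 + 2*(8 + 211)/351) = √(37156 + 2*(1/351)*219) = √(37156 + 146/117) = √(4347398/117) = √56516174/39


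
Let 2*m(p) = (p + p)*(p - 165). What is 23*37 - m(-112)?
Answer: -30173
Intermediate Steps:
m(p) = p*(-165 + p) (m(p) = ((p + p)*(p - 165))/2 = ((2*p)*(-165 + p))/2 = (2*p*(-165 + p))/2 = p*(-165 + p))
23*37 - m(-112) = 23*37 - (-112)*(-165 - 112) = 851 - (-112)*(-277) = 851 - 1*31024 = 851 - 31024 = -30173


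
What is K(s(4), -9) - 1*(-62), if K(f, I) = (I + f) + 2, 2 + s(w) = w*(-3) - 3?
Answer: 38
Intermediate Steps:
s(w) = -5 - 3*w (s(w) = -2 + (w*(-3) - 3) = -2 + (-3*w - 3) = -2 + (-3 - 3*w) = -5 - 3*w)
K(f, I) = 2 + I + f
K(s(4), -9) - 1*(-62) = (2 - 9 + (-5 - 3*4)) - 1*(-62) = (2 - 9 + (-5 - 12)) + 62 = (2 - 9 - 17) + 62 = -24 + 62 = 38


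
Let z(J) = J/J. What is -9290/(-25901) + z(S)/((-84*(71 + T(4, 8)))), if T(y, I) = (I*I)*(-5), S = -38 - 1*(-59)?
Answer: 194335541/541745316 ≈ 0.35872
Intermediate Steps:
S = 21 (S = -38 + 59 = 21)
z(J) = 1
T(y, I) = -5*I**2 (T(y, I) = I**2*(-5) = -5*I**2)
-9290/(-25901) + z(S)/((-84*(71 + T(4, 8)))) = -9290/(-25901) + 1/(-84*(71 - 5*8**2)) = -9290*(-1/25901) + 1/(-84*(71 - 5*64)) = 9290/25901 + 1/(-84*(71 - 320)) = 9290/25901 + 1/(-84*(-249)) = 9290/25901 + 1/20916 = 194335541/541745316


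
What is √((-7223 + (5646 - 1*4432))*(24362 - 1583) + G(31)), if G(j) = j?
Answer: 2*I*√34219745 ≈ 11700.0*I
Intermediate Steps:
√((-7223 + (5646 - 1*4432))*(24362 - 1583) + G(31)) = √((-7223 + (5646 - 1*4432))*(24362 - 1583) + 31) = √((-7223 + (5646 - 4432))*22779 + 31) = √((-7223 + 1214)*22779 + 31) = √(-6009*22779 + 31) = √(-136879011 + 31) = √(-136878980) = 2*I*√34219745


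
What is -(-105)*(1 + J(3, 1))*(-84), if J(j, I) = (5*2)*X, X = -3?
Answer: 255780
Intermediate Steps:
J(j, I) = -30 (J(j, I) = (5*2)*(-3) = 10*(-3) = -30)
-(-105)*(1 + J(3, 1))*(-84) = -(-105)*(1 - 30)*(-84) = -(-105)*(-29)*(-84) = -21*145*(-84) = -3045*(-84) = 255780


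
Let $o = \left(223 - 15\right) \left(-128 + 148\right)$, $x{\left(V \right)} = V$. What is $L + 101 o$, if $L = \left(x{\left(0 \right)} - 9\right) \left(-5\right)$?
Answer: $420205$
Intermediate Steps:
$o = 4160$ ($o = 208 \cdot 20 = 4160$)
$L = 45$ ($L = \left(0 - 9\right) \left(-5\right) = \left(-9\right) \left(-5\right) = 45$)
$L + 101 o = 45 + 101 \cdot 4160 = 45 + 420160 = 420205$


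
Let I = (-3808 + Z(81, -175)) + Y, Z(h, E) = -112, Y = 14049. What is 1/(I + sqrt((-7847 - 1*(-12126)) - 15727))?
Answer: 10129/102608089 - 6*I*sqrt(318)/102608089 ≈ 9.8715e-5 - 1.0428e-6*I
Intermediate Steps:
I = 10129 (I = (-3808 - 112) + 14049 = -3920 + 14049 = 10129)
1/(I + sqrt((-7847 - 1*(-12126)) - 15727)) = 1/(10129 + sqrt((-7847 - 1*(-12126)) - 15727)) = 1/(10129 + sqrt((-7847 + 12126) - 15727)) = 1/(10129 + sqrt(4279 - 15727)) = 1/(10129 + sqrt(-11448)) = 1/(10129 + 6*I*sqrt(318))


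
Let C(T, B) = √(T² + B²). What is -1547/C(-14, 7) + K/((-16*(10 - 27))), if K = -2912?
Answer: -182/17 - 221*√5/5 ≈ -109.54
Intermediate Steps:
C(T, B) = √(B² + T²)
-1547/C(-14, 7) + K/((-16*(10 - 27))) = -1547/√(7² + (-14)²) - 2912*(-1/(16*(10 - 27))) = -1547/√(49 + 196) - 2912/((-16*(-17))) = -1547*√5/35 - 2912/272 = -1547*√5/35 - 2912*1/272 = -221*√5/5 - 182/17 = -182/17 - 221*√5/5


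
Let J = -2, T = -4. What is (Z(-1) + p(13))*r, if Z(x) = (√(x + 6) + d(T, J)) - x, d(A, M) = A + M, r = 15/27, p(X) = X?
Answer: 40/9 + 5*√5/9 ≈ 5.6867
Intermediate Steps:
r = 5/9 (r = 15*(1/27) = 5/9 ≈ 0.55556)
Z(x) = -6 + √(6 + x) - x (Z(x) = (√(x + 6) + (-4 - 2)) - x = (√(6 + x) - 6) - x = (-6 + √(6 + x)) - x = -6 + √(6 + x) - x)
(Z(-1) + p(13))*r = ((-6 + √(6 - 1) - 1*(-1)) + 13)*(5/9) = ((-6 + √5 + 1) + 13)*(5/9) = ((-5 + √5) + 13)*(5/9) = (8 + √5)*(5/9) = 40/9 + 5*√5/9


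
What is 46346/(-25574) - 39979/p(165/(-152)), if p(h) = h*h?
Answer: -11811660757117/348126075 ≈ -33929.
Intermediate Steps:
p(h) = h**2
46346/(-25574) - 39979/p(165/(-152)) = 46346/(-25574) - 39979/((165/(-152))**2) = 46346*(-1/25574) - 39979/((165*(-1/152))**2) = -23173/12787 - 39979/((-165/152)**2) = -23173/12787 - 39979/27225/23104 = -23173/12787 - 39979*23104/27225 = -23173/12787 - 923674816/27225 = -11811660757117/348126075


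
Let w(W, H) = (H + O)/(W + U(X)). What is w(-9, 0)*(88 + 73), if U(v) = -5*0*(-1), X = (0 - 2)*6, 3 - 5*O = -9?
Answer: -644/15 ≈ -42.933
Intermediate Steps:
O = 12/5 (O = ⅗ - ⅕*(-9) = ⅗ + 9/5 = 12/5 ≈ 2.4000)
X = -12 (X = -2*6 = -12)
U(v) = 0 (U(v) = 0*(-1) = 0)
w(W, H) = (12/5 + H)/W (w(W, H) = (H + 12/5)/(W + 0) = (12/5 + H)/W)
w(-9, 0)*(88 + 73) = ((12/5 + 0)/(-9))*(88 + 73) = -⅑*12/5*161 = -4/15*161 = -644/15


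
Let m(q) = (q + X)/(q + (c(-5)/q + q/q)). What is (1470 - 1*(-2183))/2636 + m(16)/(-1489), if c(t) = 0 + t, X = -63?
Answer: 1454279911/1047976068 ≈ 1.3877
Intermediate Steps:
c(t) = t
m(q) = (-63 + q)/(1 + q - 5/q) (m(q) = (q - 63)/(q + (-5/q + q/q)) = (-63 + q)/(q + (-5/q + 1)) = (-63 + q)/(q + (1 - 5/q)) = (-63 + q)/(1 + q - 5/q))
(1470 - 1*(-2183))/2636 + m(16)/(-1489) = (1470 - 1*(-2183))/2636 + (16*(-63 + 16)/(-5 + 16 + 16²))/(-1489) = (1470 + 2183)*(1/2636) + (16*(-47)/(-5 + 16 + 256))*(-1/1489) = 3653*(1/2636) + (16*(-47)/267)*(-1/1489) = 3653/2636 + (16*(1/267)*(-47))*(-1/1489) = 3653/2636 - 752/267*(-1/1489) = 3653/2636 + 752/397563 = 1454279911/1047976068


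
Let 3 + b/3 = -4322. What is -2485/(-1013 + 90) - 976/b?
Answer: 466813/168675 ≈ 2.7675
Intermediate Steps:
b = -12975 (b = -9 + 3*(-4322) = -9 - 12966 = -12975)
-2485/(-1013 + 90) - 976/b = -2485/(-1013 + 90) - 976/(-12975) = -2485/(-923) - 976*(-1/12975) = -2485*(-1/923) + 976/12975 = 35/13 + 976/12975 = 466813/168675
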